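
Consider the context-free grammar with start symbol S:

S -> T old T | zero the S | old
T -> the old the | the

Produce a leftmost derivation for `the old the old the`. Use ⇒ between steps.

S ⇒ T old T ⇒ the old T ⇒ the old the old the

S ⇒ T old T   [S -> T old T]
T old T ⇒ the old T   [T -> the]
the old T ⇒ the old the old the   [T -> the old the]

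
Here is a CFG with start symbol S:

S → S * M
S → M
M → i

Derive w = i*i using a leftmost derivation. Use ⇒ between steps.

S ⇒ S*M   [S → S * M]
S*M ⇒ M*M   [S → M]
M*M ⇒ i*M   [M → i]
i*M ⇒ i*i   [M → i]

S ⇒ S*M ⇒ M*M ⇒ i*M ⇒ i*i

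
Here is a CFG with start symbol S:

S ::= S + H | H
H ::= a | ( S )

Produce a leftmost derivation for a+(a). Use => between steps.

S => S+H   [S ::= S + H]
S+H => H+H   [S ::= H]
H+H => a+H   [H ::= a]
a+H => a+(S)   [H ::= ( S )]
a+(S) => a+(H)   [S ::= H]
a+(H) => a+(a)   [H ::= a]

S => S+H => H+H => a+H => a+(S) => a+(H) => a+(a)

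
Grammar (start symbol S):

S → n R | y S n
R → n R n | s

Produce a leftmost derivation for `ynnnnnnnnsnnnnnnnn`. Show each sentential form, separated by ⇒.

S⇒ySn⇒ynRn⇒ynnRnn⇒ynnnRnnn⇒ynnnnRnnnn⇒ynnnnnRnnnnn⇒ynnnnnnRnnnnnn⇒ynnnnnnnRnnnnnnn⇒ynnnnnnnnRnnnnnnnn⇒ynnnnnnnnsnnnnnnnn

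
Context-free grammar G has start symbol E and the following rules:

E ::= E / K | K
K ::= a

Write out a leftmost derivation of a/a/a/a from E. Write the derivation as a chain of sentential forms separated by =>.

E => E/K   [E ::= E / K]
E/K => E/K/K   [E ::= E / K]
E/K/K => E/K/K/K   [E ::= E / K]
E/K/K/K => K/K/K/K   [E ::= K]
K/K/K/K => a/K/K/K   [K ::= a]
a/K/K/K => a/a/K/K   [K ::= a]
a/a/K/K => a/a/a/K   [K ::= a]
a/a/a/K => a/a/a/a   [K ::= a]

E => E/K => E/K/K => E/K/K/K => K/K/K/K => a/K/K/K => a/a/K/K => a/a/a/K => a/a/a/a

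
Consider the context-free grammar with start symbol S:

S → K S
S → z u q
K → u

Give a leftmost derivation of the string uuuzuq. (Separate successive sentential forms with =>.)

S => KS   [S → K S]
KS => uS   [K → u]
uS => uKS   [S → K S]
uKS => uuS   [K → u]
uuS => uuKS   [S → K S]
uuKS => uuuS   [K → u]
uuuS => uuuzuq   [S → z u q]

S=>KS=>uS=>uKS=>uuS=>uuKS=>uuuS=>uuuzuq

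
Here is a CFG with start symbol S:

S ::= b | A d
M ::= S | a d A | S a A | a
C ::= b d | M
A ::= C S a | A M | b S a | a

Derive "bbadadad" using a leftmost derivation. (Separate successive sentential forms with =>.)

S => Ad   [S ::= A d]
Ad => CSad   [A ::= C S a]
CSad => MSad   [C ::= M]
MSad => SSad   [M ::= S]
SSad => bSad   [S ::= b]
bSad => bAdad   [S ::= A d]
bAdad => bbSadad   [A ::= b S a]
bbSadad => bbAdadad   [S ::= A d]
bbAdadad => bbadadad   [A ::= a]

S=>Ad=>CSad=>MSad=>SSad=>bSad=>bAdad=>bbSadad=>bbAdadad=>bbadadad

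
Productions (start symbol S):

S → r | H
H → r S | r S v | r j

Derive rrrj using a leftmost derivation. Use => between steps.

S => H => rS => rH => rrS => rrH => rrrj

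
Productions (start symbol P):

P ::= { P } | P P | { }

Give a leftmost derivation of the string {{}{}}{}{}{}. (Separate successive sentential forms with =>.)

P => PP => PPP => PPPP => {P}PPP => {PP}PPP => {{}P}PPP => {{}{}}PPP => {{}{}}{}PP => {{}{}}{}{}P => {{}{}}{}{}{}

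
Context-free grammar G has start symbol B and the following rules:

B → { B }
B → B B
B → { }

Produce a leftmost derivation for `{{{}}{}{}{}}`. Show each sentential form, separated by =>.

B=>{B}=>{BB}=>{BBB}=>{BBBB}=>{{B}BBB}=>{{{}}BBB}=>{{{}}{}BB}=>{{{}}{}{}B}=>{{{}}{}{}{}}

B => {B}   [B → { B }]
{B} => {BB}   [B → B B]
{BB} => {BBB}   [B → B B]
{BBB} => {BBBB}   [B → B B]
{BBBB} => {{B}BBB}   [B → { B }]
{{B}BBB} => {{{}}BBB}   [B → { }]
{{{}}BBB} => {{{}}{}BB}   [B → { }]
{{{}}{}BB} => {{{}}{}{}B}   [B → { }]
{{{}}{}{}B} => {{{}}{}{}{}}   [B → { }]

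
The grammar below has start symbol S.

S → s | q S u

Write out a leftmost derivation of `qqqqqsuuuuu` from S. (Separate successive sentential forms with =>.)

S => qSu   [S → q S u]
qSu => qqSuu   [S → q S u]
qqSuu => qqqSuuu   [S → q S u]
qqqSuuu => qqqqSuuuu   [S → q S u]
qqqqSuuuu => qqqqqSuuuuu   [S → q S u]
qqqqqSuuuuu => qqqqqsuuuuu   [S → s]

S => qSu => qqSuu => qqqSuuu => qqqqSuuuu => qqqqqSuuuuu => qqqqqsuuuuu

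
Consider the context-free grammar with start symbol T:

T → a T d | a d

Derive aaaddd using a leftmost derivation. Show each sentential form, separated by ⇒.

T ⇒ aTd ⇒ aaTdd ⇒ aaaddd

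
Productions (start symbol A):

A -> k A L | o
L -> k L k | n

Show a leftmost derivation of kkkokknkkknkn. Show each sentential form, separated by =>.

A => kAL   [A -> k A L]
kAL => kkALL   [A -> k A L]
kkALL => kkkALLL   [A -> k A L]
kkkALLL => kkkoLLL   [A -> o]
kkkoLLL => kkkokLkLL   [L -> k L k]
kkkokLkLL => kkkokkLkkLL   [L -> k L k]
kkkokkLkkLL => kkkokknkkLL   [L -> n]
kkkokknkkLL => kkkokknkkkLkL   [L -> k L k]
kkkokknkkkLkL => kkkokknkkknkL   [L -> n]
kkkokknkkknkL => kkkokknkkknkn   [L -> n]

A=>kAL=>kkALL=>kkkALLL=>kkkoLLL=>kkkokLkLL=>kkkokkLkkLL=>kkkokknkkLL=>kkkokknkkkLkL=>kkkokknkkknkL=>kkkokknkkknkn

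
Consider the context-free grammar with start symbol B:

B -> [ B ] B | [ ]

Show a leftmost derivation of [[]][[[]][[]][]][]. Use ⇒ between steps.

B ⇒ [B]B   [B -> [ B ] B]
[B]B ⇒ [[]]B   [B -> [ ]]
[[]]B ⇒ [[]][B]B   [B -> [ B ] B]
[[]][B]B ⇒ [[]][[B]B]B   [B -> [ B ] B]
[[]][[B]B]B ⇒ [[]][[[]]B]B   [B -> [ ]]
[[]][[[]]B]B ⇒ [[]][[[]][B]B]B   [B -> [ B ] B]
[[]][[[]][B]B]B ⇒ [[]][[[]][[]]B]B   [B -> [ ]]
[[]][[[]][[]]B]B ⇒ [[]][[[]][[]][]]B   [B -> [ ]]
[[]][[[]][[]][]]B ⇒ [[]][[[]][[]][]][]   [B -> [ ]]

B ⇒ [B]B ⇒ [[]]B ⇒ [[]][B]B ⇒ [[]][[B]B]B ⇒ [[]][[[]]B]B ⇒ [[]][[[]][B]B]B ⇒ [[]][[[]][[]]B]B ⇒ [[]][[[]][[]][]]B ⇒ [[]][[[]][[]][]][]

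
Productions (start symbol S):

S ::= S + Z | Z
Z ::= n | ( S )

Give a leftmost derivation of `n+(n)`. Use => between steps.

S => S+Z   [S ::= S + Z]
S+Z => Z+Z   [S ::= Z]
Z+Z => n+Z   [Z ::= n]
n+Z => n+(S)   [Z ::= ( S )]
n+(S) => n+(Z)   [S ::= Z]
n+(Z) => n+(n)   [Z ::= n]

S=>S+Z=>Z+Z=>n+Z=>n+(S)=>n+(Z)=>n+(n)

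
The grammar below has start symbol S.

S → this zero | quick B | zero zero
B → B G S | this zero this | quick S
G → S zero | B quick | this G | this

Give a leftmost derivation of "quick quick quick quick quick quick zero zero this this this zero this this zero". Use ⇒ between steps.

S ⇒ quick B   [S → quick B]
quick B ⇒ quick B G S   [B → B G S]
quick B G S ⇒ quick B G S G S   [B → B G S]
quick B G S G S ⇒ quick quick S G S G S   [B → quick S]
quick quick S G S G S ⇒ quick quick quick B G S G S   [S → quick B]
quick quick quick B G S G S ⇒ quick quick quick quick S G S G S   [B → quick S]
quick quick quick quick S G S G S ⇒ quick quick quick quick quick B G S G S   [S → quick B]
quick quick quick quick quick B G S G S ⇒ quick quick quick quick quick quick S G S G S   [B → quick S]
quick quick quick quick quick quick S G S G S ⇒ quick quick quick quick quick quick zero zero G S G S   [S → zero zero]
quick quick quick quick quick quick zero zero G S G S ⇒ quick quick quick quick quick quick zero zero this G S G S   [G → this G]
quick quick quick quick quick quick zero zero this G S G S ⇒ quick quick quick quick quick quick zero zero this this S G S   [G → this]
quick quick quick quick quick quick zero zero this this S G S ⇒ quick quick quick quick quick quick zero zero this this this zero G S   [S → this zero]
quick quick quick quick quick quick zero zero this this this zero G S ⇒ quick quick quick quick quick quick zero zero this this this zero this S   [G → this]
quick quick quick quick quick quick zero zero this this this zero this S ⇒ quick quick quick quick quick quick zero zero this this this zero this this zero   [S → this zero]

S ⇒ quick B ⇒ quick B G S ⇒ quick B G S G S ⇒ quick quick S G S G S ⇒ quick quick quick B G S G S ⇒ quick quick quick quick S G S G S ⇒ quick quick quick quick quick B G S G S ⇒ quick quick quick quick quick quick S G S G S ⇒ quick quick quick quick quick quick zero zero G S G S ⇒ quick quick quick quick quick quick zero zero this G S G S ⇒ quick quick quick quick quick quick zero zero this this S G S ⇒ quick quick quick quick quick quick zero zero this this this zero G S ⇒ quick quick quick quick quick quick zero zero this this this zero this S ⇒ quick quick quick quick quick quick zero zero this this this zero this this zero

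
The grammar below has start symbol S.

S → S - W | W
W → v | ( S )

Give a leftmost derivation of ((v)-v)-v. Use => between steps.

S => S-W   [S → S - W]
S-W => W-W   [S → W]
W-W => (S)-W   [W → ( S )]
(S)-W => (S-W)-W   [S → S - W]
(S-W)-W => (W-W)-W   [S → W]
(W-W)-W => ((S)-W)-W   [W → ( S )]
((S)-W)-W => ((W)-W)-W   [S → W]
((W)-W)-W => ((v)-W)-W   [W → v]
((v)-W)-W => ((v)-v)-W   [W → v]
((v)-v)-W => ((v)-v)-v   [W → v]

S => S-W => W-W => (S)-W => (S-W)-W => (W-W)-W => ((S)-W)-W => ((W)-W)-W => ((v)-W)-W => ((v)-v)-W => ((v)-v)-v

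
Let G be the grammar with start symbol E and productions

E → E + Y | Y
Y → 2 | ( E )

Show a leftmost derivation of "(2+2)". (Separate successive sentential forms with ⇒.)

E ⇒ Y ⇒ (E) ⇒ (E+Y) ⇒ (Y+Y) ⇒ (2+Y) ⇒ (2+2)

E ⇒ Y   [E → Y]
Y ⇒ (E)   [Y → ( E )]
(E) ⇒ (E+Y)   [E → E + Y]
(E+Y) ⇒ (Y+Y)   [E → Y]
(Y+Y) ⇒ (2+Y)   [Y → 2]
(2+Y) ⇒ (2+2)   [Y → 2]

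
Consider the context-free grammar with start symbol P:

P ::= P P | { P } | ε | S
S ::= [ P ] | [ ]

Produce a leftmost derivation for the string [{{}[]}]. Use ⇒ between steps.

P ⇒ S   [P ::= S]
S ⇒ [P]   [S ::= [ P ]]
[P] ⇒ [{P}]   [P ::= { P }]
[{P}] ⇒ [{PP}]   [P ::= P P]
[{PP}] ⇒ [{{P}P}]   [P ::= { P }]
[{{P}P}] ⇒ [{{}P}]   [P ::= ε]
[{{}P}] ⇒ [{{}PP}]   [P ::= P P]
[{{}PP}] ⇒ [{{}SP}]   [P ::= S]
[{{}SP}] ⇒ [{{}[]P}]   [S ::= [ ]]
[{{}[]P}] ⇒ [{{}[]}]   [P ::= ε]

P⇒S⇒[P]⇒[{P}]⇒[{PP}]⇒[{{P}P}]⇒[{{}P}]⇒[{{}PP}]⇒[{{}SP}]⇒[{{}[]P}]⇒[{{}[]}]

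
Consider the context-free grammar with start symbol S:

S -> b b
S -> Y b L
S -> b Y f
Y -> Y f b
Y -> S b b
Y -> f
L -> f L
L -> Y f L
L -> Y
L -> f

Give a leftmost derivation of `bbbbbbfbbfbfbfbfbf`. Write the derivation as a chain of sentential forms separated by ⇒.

S ⇒ bYf   [S -> b Y f]
bYf ⇒ bYfbf   [Y -> Y f b]
bYfbf ⇒ bYfbfbf   [Y -> Y f b]
bYfbfbf ⇒ bYfbfbfbf   [Y -> Y f b]
bYfbfbfbf ⇒ bYfbfbfbfbf   [Y -> Y f b]
bYfbfbfbfbf ⇒ bSbbfbfbfbfbf   [Y -> S b b]
bSbbfbfbfbfbf ⇒ bbYfbbfbfbfbfbf   [S -> b Y f]
bbYfbbfbfbfbfbf ⇒ bbSbbfbbfbfbfbfbf   [Y -> S b b]
bbSbbfbbfbfbfbfbf ⇒ bbbbbbfbbfbfbfbfbf   [S -> b b]

S⇒bYf⇒bYfbf⇒bYfbfbf⇒bYfbfbfbf⇒bYfbfbfbfbf⇒bSbbfbfbfbfbf⇒bbYfbbfbfbfbfbf⇒bbSbbfbbfbfbfbfbf⇒bbbbbbfbbfbfbfbfbf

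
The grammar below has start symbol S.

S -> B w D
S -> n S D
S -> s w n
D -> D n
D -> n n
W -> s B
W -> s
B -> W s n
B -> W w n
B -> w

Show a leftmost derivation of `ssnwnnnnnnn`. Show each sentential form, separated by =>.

S => BwD => WsnwD => ssnwD => ssnwDn => ssnwDnn => ssnwDnnn => ssnwDnnnn => ssnwDnnnnn => ssnwnnnnnnn

S => BwD   [S -> B w D]
BwD => WsnwD   [B -> W s n]
WsnwD => ssnwD   [W -> s]
ssnwD => ssnwDn   [D -> D n]
ssnwDn => ssnwDnn   [D -> D n]
ssnwDnn => ssnwDnnn   [D -> D n]
ssnwDnnn => ssnwDnnnn   [D -> D n]
ssnwDnnnn => ssnwDnnnnn   [D -> D n]
ssnwDnnnnn => ssnwnnnnnnn   [D -> n n]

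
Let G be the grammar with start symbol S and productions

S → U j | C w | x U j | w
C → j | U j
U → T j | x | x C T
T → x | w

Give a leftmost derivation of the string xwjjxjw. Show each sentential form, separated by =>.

S => Cw => Ujw => xCTjw => xUjTjw => xTjjTjw => xwjjTjw => xwjjxjw

S => Cw   [S → C w]
Cw => Ujw   [C → U j]
Ujw => xCTjw   [U → x C T]
xCTjw => xUjTjw   [C → U j]
xUjTjw => xTjjTjw   [U → T j]
xTjjTjw => xwjjTjw   [T → w]
xwjjTjw => xwjjxjw   [T → x]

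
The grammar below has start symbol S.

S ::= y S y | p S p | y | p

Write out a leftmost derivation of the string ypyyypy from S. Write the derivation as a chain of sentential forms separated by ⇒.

S ⇒ ySy   [S ::= y S y]
ySy ⇒ ypSpy   [S ::= p S p]
ypSpy ⇒ ypySypy   [S ::= y S y]
ypySypy ⇒ ypyyypy   [S ::= y]

S⇒ySy⇒ypSpy⇒ypySypy⇒ypyyypy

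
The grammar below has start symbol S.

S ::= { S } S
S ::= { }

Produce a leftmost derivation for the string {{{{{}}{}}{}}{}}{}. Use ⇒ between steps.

S⇒{S}S⇒{{S}S}S⇒{{{S}S}S}S⇒{{{{S}S}S}S}S⇒{{{{{}}S}S}S}S⇒{{{{{}}{}}S}S}S⇒{{{{{}}{}}{}}S}S⇒{{{{{}}{}}{}}{}}S⇒{{{{{}}{}}{}}{}}{}

S ⇒ {S}S   [S ::= { S } S]
{S}S ⇒ {{S}S}S   [S ::= { S } S]
{{S}S}S ⇒ {{{S}S}S}S   [S ::= { S } S]
{{{S}S}S}S ⇒ {{{{S}S}S}S}S   [S ::= { S } S]
{{{{S}S}S}S}S ⇒ {{{{{}}S}S}S}S   [S ::= { }]
{{{{{}}S}S}S}S ⇒ {{{{{}}{}}S}S}S   [S ::= { }]
{{{{{}}{}}S}S}S ⇒ {{{{{}}{}}{}}S}S   [S ::= { }]
{{{{{}}{}}{}}S}S ⇒ {{{{{}}{}}{}}{}}S   [S ::= { }]
{{{{{}}{}}{}}{}}S ⇒ {{{{{}}{}}{}}{}}{}   [S ::= { }]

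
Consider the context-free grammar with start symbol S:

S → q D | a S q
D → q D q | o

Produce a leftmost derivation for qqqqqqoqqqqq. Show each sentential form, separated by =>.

S => qD   [S → q D]
qD => qqDq   [D → q D q]
qqDq => qqqDqq   [D → q D q]
qqqDqq => qqqqDqqq   [D → q D q]
qqqqDqqq => qqqqqDqqqq   [D → q D q]
qqqqqDqqqq => qqqqqqDqqqqq   [D → q D q]
qqqqqqDqqqqq => qqqqqqoqqqqq   [D → o]

S=>qD=>qqDq=>qqqDqq=>qqqqDqqq=>qqqqqDqqqq=>qqqqqqDqqqqq=>qqqqqqoqqqqq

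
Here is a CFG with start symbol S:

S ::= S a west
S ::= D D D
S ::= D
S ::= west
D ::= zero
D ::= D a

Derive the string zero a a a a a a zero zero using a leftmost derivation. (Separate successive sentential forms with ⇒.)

S ⇒ D D D   [S ::= D D D]
D D D ⇒ D a D D   [D ::= D a]
D a D D ⇒ D a a D D   [D ::= D a]
D a a D D ⇒ D a a a D D   [D ::= D a]
D a a a D D ⇒ D a a a a D D   [D ::= D a]
D a a a a D D ⇒ D a a a a a D D   [D ::= D a]
D a a a a a D D ⇒ D a a a a a a D D   [D ::= D a]
D a a a a a a D D ⇒ zero a a a a a a D D   [D ::= zero]
zero a a a a a a D D ⇒ zero a a a a a a zero D   [D ::= zero]
zero a a a a a a zero D ⇒ zero a a a a a a zero zero   [D ::= zero]

S ⇒ D D D ⇒ D a D D ⇒ D a a D D ⇒ D a a a D D ⇒ D a a a a D D ⇒ D a a a a a D D ⇒ D a a a a a a D D ⇒ zero a a a a a a D D ⇒ zero a a a a a a zero D ⇒ zero a a a a a a zero zero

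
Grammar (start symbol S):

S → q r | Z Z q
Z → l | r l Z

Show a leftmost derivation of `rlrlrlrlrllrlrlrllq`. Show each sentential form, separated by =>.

S => ZZq   [S → Z Z q]
ZZq => rlZZq   [Z → r l Z]
rlZZq => rlrlZZq   [Z → r l Z]
rlrlZZq => rlrlrlZZq   [Z → r l Z]
rlrlrlZZq => rlrlrlrlZZq   [Z → r l Z]
rlrlrlrlZZq => rlrlrlrlrlZZq   [Z → r l Z]
rlrlrlrlrlZZq => rlrlrlrlrllZq   [Z → l]
rlrlrlrlrllZq => rlrlrlrlrllrlZq   [Z → r l Z]
rlrlrlrlrllrlZq => rlrlrlrlrllrlrlZq   [Z → r l Z]
rlrlrlrlrllrlrlZq => rlrlrlrlrllrlrlrlZq   [Z → r l Z]
rlrlrlrlrllrlrlrlZq => rlrlrlrlrllrlrlrllq   [Z → l]

S=>ZZq=>rlZZq=>rlrlZZq=>rlrlrlZZq=>rlrlrlrlZZq=>rlrlrlrlrlZZq=>rlrlrlrlrllZq=>rlrlrlrlrllrlZq=>rlrlrlrlrllrlrlZq=>rlrlrlrlrllrlrlrlZq=>rlrlrlrlrllrlrlrllq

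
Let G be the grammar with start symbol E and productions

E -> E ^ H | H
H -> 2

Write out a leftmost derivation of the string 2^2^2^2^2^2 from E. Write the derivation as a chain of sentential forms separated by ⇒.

E ⇒ E^H ⇒ E^H^H ⇒ E^H^H^H ⇒ E^H^H^H^H ⇒ E^H^H^H^H^H ⇒ H^H^H^H^H^H ⇒ 2^H^H^H^H^H ⇒ 2^2^H^H^H^H ⇒ 2^2^2^H^H^H ⇒ 2^2^2^2^H^H ⇒ 2^2^2^2^2^H ⇒ 2^2^2^2^2^2

E ⇒ E^H   [E -> E ^ H]
E^H ⇒ E^H^H   [E -> E ^ H]
E^H^H ⇒ E^H^H^H   [E -> E ^ H]
E^H^H^H ⇒ E^H^H^H^H   [E -> E ^ H]
E^H^H^H^H ⇒ E^H^H^H^H^H   [E -> E ^ H]
E^H^H^H^H^H ⇒ H^H^H^H^H^H   [E -> H]
H^H^H^H^H^H ⇒ 2^H^H^H^H^H   [H -> 2]
2^H^H^H^H^H ⇒ 2^2^H^H^H^H   [H -> 2]
2^2^H^H^H^H ⇒ 2^2^2^H^H^H   [H -> 2]
2^2^2^H^H^H ⇒ 2^2^2^2^H^H   [H -> 2]
2^2^2^2^H^H ⇒ 2^2^2^2^2^H   [H -> 2]
2^2^2^2^2^H ⇒ 2^2^2^2^2^2   [H -> 2]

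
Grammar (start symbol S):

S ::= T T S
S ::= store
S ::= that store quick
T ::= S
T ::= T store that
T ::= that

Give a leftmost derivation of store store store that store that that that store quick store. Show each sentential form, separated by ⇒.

S ⇒ T T S ⇒ S T S ⇒ store T S ⇒ store S S ⇒ store T T S S ⇒ store T store that T S S ⇒ store T store that store that T S S ⇒ store S store that store that T S S ⇒ store store store that store that T S S ⇒ store store store that store that that S S ⇒ store store store that store that that that store quick S ⇒ store store store that store that that that store quick store

S ⇒ T T S   [S ::= T T S]
T T S ⇒ S T S   [T ::= S]
S T S ⇒ store T S   [S ::= store]
store T S ⇒ store S S   [T ::= S]
store S S ⇒ store T T S S   [S ::= T T S]
store T T S S ⇒ store T store that T S S   [T ::= T store that]
store T store that T S S ⇒ store T store that store that T S S   [T ::= T store that]
store T store that store that T S S ⇒ store S store that store that T S S   [T ::= S]
store S store that store that T S S ⇒ store store store that store that T S S   [S ::= store]
store store store that store that T S S ⇒ store store store that store that that S S   [T ::= that]
store store store that store that that S S ⇒ store store store that store that that that store quick S   [S ::= that store quick]
store store store that store that that that store quick S ⇒ store store store that store that that that store quick store   [S ::= store]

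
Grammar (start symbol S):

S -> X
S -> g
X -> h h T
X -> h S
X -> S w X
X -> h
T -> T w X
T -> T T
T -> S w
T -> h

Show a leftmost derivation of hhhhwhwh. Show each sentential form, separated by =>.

S => X   [S -> X]
X => hS   [X -> h S]
hS => hX   [S -> X]
hX => hhS   [X -> h S]
hhS => hhX   [S -> X]
hhX => hhhS   [X -> h S]
hhhS => hhhX   [S -> X]
hhhX => hhhSwX   [X -> S w X]
hhhSwX => hhhXwX   [S -> X]
hhhXwX => hhhhwX   [X -> h]
hhhhwX => hhhhwSwX   [X -> S w X]
hhhhwSwX => hhhhwXwX   [S -> X]
hhhhwXwX => hhhhwhwX   [X -> h]
hhhhwhwX => hhhhwhwh   [X -> h]

S => X => hS => hX => hhS => hhX => hhhS => hhhX => hhhSwX => hhhXwX => hhhhwX => hhhhwSwX => hhhhwXwX => hhhhwhwX => hhhhwhwh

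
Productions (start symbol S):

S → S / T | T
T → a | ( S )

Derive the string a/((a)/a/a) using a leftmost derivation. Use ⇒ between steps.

S ⇒ S/T ⇒ T/T ⇒ a/T ⇒ a/(S) ⇒ a/(S/T) ⇒ a/(S/T/T) ⇒ a/(T/T/T) ⇒ a/((S)/T/T) ⇒ a/((T)/T/T) ⇒ a/((a)/T/T) ⇒ a/((a)/a/T) ⇒ a/((a)/a/a)

S ⇒ S/T   [S → S / T]
S/T ⇒ T/T   [S → T]
T/T ⇒ a/T   [T → a]
a/T ⇒ a/(S)   [T → ( S )]
a/(S) ⇒ a/(S/T)   [S → S / T]
a/(S/T) ⇒ a/(S/T/T)   [S → S / T]
a/(S/T/T) ⇒ a/(T/T/T)   [S → T]
a/(T/T/T) ⇒ a/((S)/T/T)   [T → ( S )]
a/((S)/T/T) ⇒ a/((T)/T/T)   [S → T]
a/((T)/T/T) ⇒ a/((a)/T/T)   [T → a]
a/((a)/T/T) ⇒ a/((a)/a/T)   [T → a]
a/((a)/a/T) ⇒ a/((a)/a/a)   [T → a]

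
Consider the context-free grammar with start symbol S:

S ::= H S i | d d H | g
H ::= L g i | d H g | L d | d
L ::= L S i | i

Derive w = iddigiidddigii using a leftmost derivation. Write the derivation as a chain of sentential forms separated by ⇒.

S ⇒ HSi ⇒ LdSi ⇒ LSidSi ⇒ iSidSi ⇒ iddHidSi ⇒ iddLgiidSi ⇒ iddigiidSi ⇒ iddigiidddHi ⇒ iddigiidddLgii ⇒ iddigiidddigii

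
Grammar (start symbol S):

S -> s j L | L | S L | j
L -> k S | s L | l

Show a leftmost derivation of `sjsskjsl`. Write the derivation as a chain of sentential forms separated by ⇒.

S ⇒ SL ⇒ sjLL ⇒ sjsLL ⇒ sjssLL ⇒ sjsskSL ⇒ sjsskjL ⇒ sjsskjsL ⇒ sjsskjsl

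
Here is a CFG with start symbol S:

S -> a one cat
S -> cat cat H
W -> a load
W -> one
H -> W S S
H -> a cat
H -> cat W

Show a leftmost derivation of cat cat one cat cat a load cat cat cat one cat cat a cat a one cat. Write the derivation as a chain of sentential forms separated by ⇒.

S ⇒ cat cat H ⇒ cat cat W S S ⇒ cat cat one S S ⇒ cat cat one cat cat H S ⇒ cat cat one cat cat W S S S ⇒ cat cat one cat cat a load S S S ⇒ cat cat one cat cat a load cat cat H S S ⇒ cat cat one cat cat a load cat cat cat W S S ⇒ cat cat one cat cat a load cat cat cat one S S ⇒ cat cat one cat cat a load cat cat cat one cat cat H S ⇒ cat cat one cat cat a load cat cat cat one cat cat a cat S ⇒ cat cat one cat cat a load cat cat cat one cat cat a cat a one cat

S ⇒ cat cat H   [S -> cat cat H]
cat cat H ⇒ cat cat W S S   [H -> W S S]
cat cat W S S ⇒ cat cat one S S   [W -> one]
cat cat one S S ⇒ cat cat one cat cat H S   [S -> cat cat H]
cat cat one cat cat H S ⇒ cat cat one cat cat W S S S   [H -> W S S]
cat cat one cat cat W S S S ⇒ cat cat one cat cat a load S S S   [W -> a load]
cat cat one cat cat a load S S S ⇒ cat cat one cat cat a load cat cat H S S   [S -> cat cat H]
cat cat one cat cat a load cat cat H S S ⇒ cat cat one cat cat a load cat cat cat W S S   [H -> cat W]
cat cat one cat cat a load cat cat cat W S S ⇒ cat cat one cat cat a load cat cat cat one S S   [W -> one]
cat cat one cat cat a load cat cat cat one S S ⇒ cat cat one cat cat a load cat cat cat one cat cat H S   [S -> cat cat H]
cat cat one cat cat a load cat cat cat one cat cat H S ⇒ cat cat one cat cat a load cat cat cat one cat cat a cat S   [H -> a cat]
cat cat one cat cat a load cat cat cat one cat cat a cat S ⇒ cat cat one cat cat a load cat cat cat one cat cat a cat a one cat   [S -> a one cat]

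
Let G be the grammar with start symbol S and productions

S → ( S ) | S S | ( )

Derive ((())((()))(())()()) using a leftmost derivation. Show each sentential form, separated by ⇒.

S ⇒ (S) ⇒ (SS) ⇒ (SSS) ⇒ (SSSS) ⇒ (SSSSS) ⇒ ((S)SSSS) ⇒ ((())SSSS) ⇒ ((())(S)SSS) ⇒ ((())((S))SSS) ⇒ ((())((()))SSS) ⇒ ((())((()))(S)SS) ⇒ ((())((()))(())SS) ⇒ ((())((()))(())()S) ⇒ ((())((()))(())()())

S ⇒ (S)   [S → ( S )]
(S) ⇒ (SS)   [S → S S]
(SS) ⇒ (SSS)   [S → S S]
(SSS) ⇒ (SSSS)   [S → S S]
(SSSS) ⇒ (SSSSS)   [S → S S]
(SSSSS) ⇒ ((S)SSSS)   [S → ( S )]
((S)SSSS) ⇒ ((())SSSS)   [S → ( )]
((())SSSS) ⇒ ((())(S)SSS)   [S → ( S )]
((())(S)SSS) ⇒ ((())((S))SSS)   [S → ( S )]
((())((S))SSS) ⇒ ((())((()))SSS)   [S → ( )]
((())((()))SSS) ⇒ ((())((()))(S)SS)   [S → ( S )]
((())((()))(S)SS) ⇒ ((())((()))(())SS)   [S → ( )]
((())((()))(())SS) ⇒ ((())((()))(())()S)   [S → ( )]
((())((()))(())()S) ⇒ ((())((()))(())()())   [S → ( )]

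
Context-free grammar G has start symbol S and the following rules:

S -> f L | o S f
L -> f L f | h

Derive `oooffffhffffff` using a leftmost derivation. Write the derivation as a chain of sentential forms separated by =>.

S => oSf => ooSff => oooSfff => ooofLfff => oooffLffff => ooofffLfffff => oooffffLffffff => oooffffhffffff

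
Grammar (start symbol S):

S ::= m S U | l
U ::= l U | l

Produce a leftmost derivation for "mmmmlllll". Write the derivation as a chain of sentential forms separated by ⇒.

S ⇒ mSU   [S ::= m S U]
mSU ⇒ mmSUU   [S ::= m S U]
mmSUU ⇒ mmmSUUU   [S ::= m S U]
mmmSUUU ⇒ mmmmSUUUU   [S ::= m S U]
mmmmSUUUU ⇒ mmmmlUUUU   [S ::= l]
mmmmlUUUU ⇒ mmmmllUUU   [U ::= l]
mmmmllUUU ⇒ mmmmlllUU   [U ::= l]
mmmmlllUU ⇒ mmmmllllU   [U ::= l]
mmmmllllU ⇒ mmmmlllll   [U ::= l]

S⇒mSU⇒mmSUU⇒mmmSUUU⇒mmmmSUUUU⇒mmmmlUUUU⇒mmmmllUUU⇒mmmmlllUU⇒mmmmllllU⇒mmmmlllll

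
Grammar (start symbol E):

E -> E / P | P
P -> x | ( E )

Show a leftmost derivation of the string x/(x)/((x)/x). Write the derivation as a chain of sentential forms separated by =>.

E => E/P   [E -> E / P]
E/P => E/P/P   [E -> E / P]
E/P/P => P/P/P   [E -> P]
P/P/P => x/P/P   [P -> x]
x/P/P => x/(E)/P   [P -> ( E )]
x/(E)/P => x/(P)/P   [E -> P]
x/(P)/P => x/(x)/P   [P -> x]
x/(x)/P => x/(x)/(E)   [P -> ( E )]
x/(x)/(E) => x/(x)/(E/P)   [E -> E / P]
x/(x)/(E/P) => x/(x)/(P/P)   [E -> P]
x/(x)/(P/P) => x/(x)/((E)/P)   [P -> ( E )]
x/(x)/((E)/P) => x/(x)/((P)/P)   [E -> P]
x/(x)/((P)/P) => x/(x)/((x)/P)   [P -> x]
x/(x)/((x)/P) => x/(x)/((x)/x)   [P -> x]

E => E/P => E/P/P => P/P/P => x/P/P => x/(E)/P => x/(P)/P => x/(x)/P => x/(x)/(E) => x/(x)/(E/P) => x/(x)/(P/P) => x/(x)/((E)/P) => x/(x)/((P)/P) => x/(x)/((x)/P) => x/(x)/((x)/x)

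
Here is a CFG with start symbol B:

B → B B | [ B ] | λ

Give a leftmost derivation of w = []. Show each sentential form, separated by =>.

B => BB => BBB => BBBB => BBBBB => [B]BBBB => []BBBB => []BBB => []BB => []B => []

B => BB   [B → B B]
BB => BBB   [B → B B]
BBB => BBBB   [B → B B]
BBBB => BBBBB   [B → B B]
BBBBB => [B]BBBB   [B → [ B ]]
[B]BBBB => []BBBB   [B → λ]
[]BBBB => []BBB   [B → λ]
[]BBB => []BB   [B → λ]
[]BB => []B   [B → λ]
[]B => []   [B → λ]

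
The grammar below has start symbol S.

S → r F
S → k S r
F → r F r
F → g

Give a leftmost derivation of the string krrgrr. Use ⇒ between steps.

S ⇒ kSr ⇒ krFr ⇒ krrFrr ⇒ krrgrr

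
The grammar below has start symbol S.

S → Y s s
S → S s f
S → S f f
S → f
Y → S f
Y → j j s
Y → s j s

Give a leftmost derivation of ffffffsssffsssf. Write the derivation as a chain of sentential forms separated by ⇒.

S ⇒ Ssf   [S → S s f]
Ssf ⇒ Ysssf   [S → Y s s]
Ysssf ⇒ Sfsssf   [Y → S f]
Sfsssf ⇒ Ssffsssf   [S → S s f]
Ssffsssf ⇒ Ysssffsssf   [S → Y s s]
Ysssffsssf ⇒ Sfsssffsssf   [Y → S f]
Sfsssffsssf ⇒ Sfffsssffsssf   [S → S f f]
Sfffsssffsssf ⇒ Sfffffsssffsssf   [S → S f f]
Sfffffsssffsssf ⇒ ffffffsssffsssf   [S → f]

S ⇒ Ssf ⇒ Ysssf ⇒ Sfsssf ⇒ Ssffsssf ⇒ Ysssffsssf ⇒ Sfsssffsssf ⇒ Sfffsssffsssf ⇒ Sfffffsssffsssf ⇒ ffffffsssffsssf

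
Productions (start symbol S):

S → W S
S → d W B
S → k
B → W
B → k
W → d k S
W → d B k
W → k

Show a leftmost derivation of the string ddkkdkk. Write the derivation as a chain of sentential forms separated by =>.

S => dWB => ddkSB => ddkkB => ddkkW => ddkkdBk => ddkkdWk => ddkkdkk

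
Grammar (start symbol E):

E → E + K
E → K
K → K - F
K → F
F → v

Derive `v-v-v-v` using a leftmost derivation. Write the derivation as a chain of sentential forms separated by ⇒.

E ⇒ K   [E → K]
K ⇒ K-F   [K → K - F]
K-F ⇒ K-F-F   [K → K - F]
K-F-F ⇒ K-F-F-F   [K → K - F]
K-F-F-F ⇒ F-F-F-F   [K → F]
F-F-F-F ⇒ v-F-F-F   [F → v]
v-F-F-F ⇒ v-v-F-F   [F → v]
v-v-F-F ⇒ v-v-v-F   [F → v]
v-v-v-F ⇒ v-v-v-v   [F → v]

E ⇒ K ⇒ K-F ⇒ K-F-F ⇒ K-F-F-F ⇒ F-F-F-F ⇒ v-F-F-F ⇒ v-v-F-F ⇒ v-v-v-F ⇒ v-v-v-v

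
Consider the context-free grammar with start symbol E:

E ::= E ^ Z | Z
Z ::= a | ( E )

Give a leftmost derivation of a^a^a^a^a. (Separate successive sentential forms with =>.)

E => E^Z => E^Z^Z => E^Z^Z^Z => E^Z^Z^Z^Z => Z^Z^Z^Z^Z => a^Z^Z^Z^Z => a^a^Z^Z^Z => a^a^a^Z^Z => a^a^a^a^Z => a^a^a^a^a

E => E^Z   [E ::= E ^ Z]
E^Z => E^Z^Z   [E ::= E ^ Z]
E^Z^Z => E^Z^Z^Z   [E ::= E ^ Z]
E^Z^Z^Z => E^Z^Z^Z^Z   [E ::= E ^ Z]
E^Z^Z^Z^Z => Z^Z^Z^Z^Z   [E ::= Z]
Z^Z^Z^Z^Z => a^Z^Z^Z^Z   [Z ::= a]
a^Z^Z^Z^Z => a^a^Z^Z^Z   [Z ::= a]
a^a^Z^Z^Z => a^a^a^Z^Z   [Z ::= a]
a^a^a^Z^Z => a^a^a^a^Z   [Z ::= a]
a^a^a^a^Z => a^a^a^a^a   [Z ::= a]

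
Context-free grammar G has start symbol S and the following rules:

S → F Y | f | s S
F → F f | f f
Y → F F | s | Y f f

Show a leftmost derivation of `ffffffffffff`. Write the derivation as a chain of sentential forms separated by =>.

S=>FY=>ffY=>ffFF=>ffFfF=>fffffF=>fffffFf=>fffffFff=>fffffFfff=>fffffFffff=>fffffFfffff=>ffffffffffff

S => FY   [S → F Y]
FY => ffY   [F → f f]
ffY => ffFF   [Y → F F]
ffFF => ffFfF   [F → F f]
ffFfF => fffffF   [F → f f]
fffffF => fffffFf   [F → F f]
fffffFf => fffffFff   [F → F f]
fffffFff => fffffFfff   [F → F f]
fffffFfff => fffffFffff   [F → F f]
fffffFffff => fffffFfffff   [F → F f]
fffffFfffff => ffffffffffff   [F → f f]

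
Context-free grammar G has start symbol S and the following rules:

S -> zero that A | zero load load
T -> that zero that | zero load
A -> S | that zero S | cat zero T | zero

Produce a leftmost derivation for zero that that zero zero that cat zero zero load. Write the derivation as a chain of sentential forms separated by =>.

S => zero that A   [S -> zero that A]
zero that A => zero that that zero S   [A -> that zero S]
zero that that zero S => zero that that zero zero that A   [S -> zero that A]
zero that that zero zero that A => zero that that zero zero that cat zero T   [A -> cat zero T]
zero that that zero zero that cat zero T => zero that that zero zero that cat zero zero load   [T -> zero load]

S => zero that A => zero that that zero S => zero that that zero zero that A => zero that that zero zero that cat zero T => zero that that zero zero that cat zero zero load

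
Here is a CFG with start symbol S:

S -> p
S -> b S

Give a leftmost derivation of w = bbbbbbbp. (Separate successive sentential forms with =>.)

S => bS => bbS => bbbS => bbbbS => bbbbbS => bbbbbbS => bbbbbbbS => bbbbbbbp

S => bS   [S -> b S]
bS => bbS   [S -> b S]
bbS => bbbS   [S -> b S]
bbbS => bbbbS   [S -> b S]
bbbbS => bbbbbS   [S -> b S]
bbbbbS => bbbbbbS   [S -> b S]
bbbbbbS => bbbbbbbS   [S -> b S]
bbbbbbbS => bbbbbbbp   [S -> p]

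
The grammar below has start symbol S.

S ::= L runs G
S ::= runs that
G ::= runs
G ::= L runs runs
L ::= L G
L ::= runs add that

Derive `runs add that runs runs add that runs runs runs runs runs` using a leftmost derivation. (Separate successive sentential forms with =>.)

S => L runs G   [S ::= L runs G]
L runs G => runs add that runs G   [L ::= runs add that]
runs add that runs G => runs add that runs L runs runs   [G ::= L runs runs]
runs add that runs L runs runs => runs add that runs L G runs runs   [L ::= L G]
runs add that runs L G runs runs => runs add that runs L G G runs runs   [L ::= L G]
runs add that runs L G G runs runs => runs add that runs L G G G runs runs   [L ::= L G]
runs add that runs L G G G runs runs => runs add that runs runs add that G G G runs runs   [L ::= runs add that]
runs add that runs runs add that G G G runs runs => runs add that runs runs add that runs G G runs runs   [G ::= runs]
runs add that runs runs add that runs G G runs runs => runs add that runs runs add that runs runs G runs runs   [G ::= runs]
runs add that runs runs add that runs runs G runs runs => runs add that runs runs add that runs runs runs runs runs   [G ::= runs]

S => L runs G => runs add that runs G => runs add that runs L runs runs => runs add that runs L G runs runs => runs add that runs L G G runs runs => runs add that runs L G G G runs runs => runs add that runs runs add that G G G runs runs => runs add that runs runs add that runs G G runs runs => runs add that runs runs add that runs runs G runs runs => runs add that runs runs add that runs runs runs runs runs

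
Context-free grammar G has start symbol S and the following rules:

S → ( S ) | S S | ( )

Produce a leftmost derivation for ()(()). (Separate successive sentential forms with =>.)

S => SS   [S → S S]
SS => ()S   [S → ( )]
()S => ()(S)   [S → ( S )]
()(S) => ()(())   [S → ( )]

S=>SS=>()S=>()(S)=>()(())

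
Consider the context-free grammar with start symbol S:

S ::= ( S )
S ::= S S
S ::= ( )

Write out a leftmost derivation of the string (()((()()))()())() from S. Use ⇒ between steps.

S ⇒ SS ⇒ (S)S ⇒ (SS)S ⇒ (SSS)S ⇒ (SSSS)S ⇒ (()SSS)S ⇒ (()(S)SS)S ⇒ (()((S))SS)S ⇒ (()((SS))SS)S ⇒ (()((()S))SS)S ⇒ (()((()()))SS)S ⇒ (()((()()))()S)S ⇒ (()((()()))()())S ⇒ (()((()()))()())()

S ⇒ SS   [S ::= S S]
SS ⇒ (S)S   [S ::= ( S )]
(S)S ⇒ (SS)S   [S ::= S S]
(SS)S ⇒ (SSS)S   [S ::= S S]
(SSS)S ⇒ (SSSS)S   [S ::= S S]
(SSSS)S ⇒ (()SSS)S   [S ::= ( )]
(()SSS)S ⇒ (()(S)SS)S   [S ::= ( S )]
(()(S)SS)S ⇒ (()((S))SS)S   [S ::= ( S )]
(()((S))SS)S ⇒ (()((SS))SS)S   [S ::= S S]
(()((SS))SS)S ⇒ (()((()S))SS)S   [S ::= ( )]
(()((()S))SS)S ⇒ (()((()()))SS)S   [S ::= ( )]
(()((()()))SS)S ⇒ (()((()()))()S)S   [S ::= ( )]
(()((()()))()S)S ⇒ (()((()()))()())S   [S ::= ( )]
(()((()()))()())S ⇒ (()((()()))()())()   [S ::= ( )]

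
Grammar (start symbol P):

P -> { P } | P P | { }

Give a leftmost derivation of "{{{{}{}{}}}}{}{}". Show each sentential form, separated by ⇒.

P ⇒ PP   [P -> P P]
PP ⇒ PPP   [P -> P P]
PPP ⇒ {P}PP   [P -> { P }]
{P}PP ⇒ {{P}}PP   [P -> { P }]
{{P}}PP ⇒ {{{P}}}PP   [P -> { P }]
{{{P}}}PP ⇒ {{{PP}}}PP   [P -> P P]
{{{PP}}}PP ⇒ {{{PPP}}}PP   [P -> P P]
{{{PPP}}}PP ⇒ {{{{}PP}}}PP   [P -> { }]
{{{{}PP}}}PP ⇒ {{{{}{}P}}}PP   [P -> { }]
{{{{}{}P}}}PP ⇒ {{{{}{}{}}}}PP   [P -> { }]
{{{{}{}{}}}}PP ⇒ {{{{}{}{}}}}{}P   [P -> { }]
{{{{}{}{}}}}{}P ⇒ {{{{}{}{}}}}{}{}   [P -> { }]

P⇒PP⇒PPP⇒{P}PP⇒{{P}}PP⇒{{{P}}}PP⇒{{{PP}}}PP⇒{{{PPP}}}PP⇒{{{{}PP}}}PP⇒{{{{}{}P}}}PP⇒{{{{}{}{}}}}PP⇒{{{{}{}{}}}}{}P⇒{{{{}{}{}}}}{}{}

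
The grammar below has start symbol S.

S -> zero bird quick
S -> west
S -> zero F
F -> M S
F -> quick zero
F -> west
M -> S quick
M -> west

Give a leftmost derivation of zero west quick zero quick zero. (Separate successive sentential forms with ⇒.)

S ⇒ zero F ⇒ zero M S ⇒ zero S quick S ⇒ zero west quick S ⇒ zero west quick zero F ⇒ zero west quick zero quick zero

S ⇒ zero F   [S -> zero F]
zero F ⇒ zero M S   [F -> M S]
zero M S ⇒ zero S quick S   [M -> S quick]
zero S quick S ⇒ zero west quick S   [S -> west]
zero west quick S ⇒ zero west quick zero F   [S -> zero F]
zero west quick zero F ⇒ zero west quick zero quick zero   [F -> quick zero]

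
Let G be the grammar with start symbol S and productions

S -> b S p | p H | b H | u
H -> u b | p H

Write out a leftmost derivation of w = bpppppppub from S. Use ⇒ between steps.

S ⇒ bH   [S -> b H]
bH ⇒ bpH   [H -> p H]
bpH ⇒ bppH   [H -> p H]
bppH ⇒ bpppH   [H -> p H]
bpppH ⇒ bppppH   [H -> p H]
bppppH ⇒ bpppppH   [H -> p H]
bpppppH ⇒ bppppppH   [H -> p H]
bppppppH ⇒ bpppppppH   [H -> p H]
bpppppppH ⇒ bpppppppub   [H -> u b]

S ⇒ bH ⇒ bpH ⇒ bppH ⇒ bpppH ⇒ bppppH ⇒ bpppppH ⇒ bppppppH ⇒ bpppppppH ⇒ bpppppppub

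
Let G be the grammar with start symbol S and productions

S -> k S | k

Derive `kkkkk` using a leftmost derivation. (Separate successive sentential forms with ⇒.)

S ⇒ kS ⇒ kkS ⇒ kkkS ⇒ kkkkS ⇒ kkkkk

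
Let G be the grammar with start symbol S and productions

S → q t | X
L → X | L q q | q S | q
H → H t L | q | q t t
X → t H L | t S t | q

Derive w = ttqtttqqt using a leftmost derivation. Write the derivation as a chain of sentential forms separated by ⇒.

S⇒X⇒tSt⇒tXt⇒ttHLt⇒ttqttLt⇒ttqttXt⇒ttqtttHLt⇒ttqtttqLt⇒ttqtttqqt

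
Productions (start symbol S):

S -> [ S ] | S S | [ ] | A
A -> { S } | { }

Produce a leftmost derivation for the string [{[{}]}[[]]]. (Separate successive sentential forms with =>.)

S => [S]   [S -> [ S ]]
[S] => [SS]   [S -> S S]
[SS] => [AS]   [S -> A]
[AS] => [{S}S]   [A -> { S }]
[{S}S] => [{[S]}S]   [S -> [ S ]]
[{[S]}S] => [{[A]}S]   [S -> A]
[{[A]}S] => [{[{}]}S]   [A -> { }]
[{[{}]}S] => [{[{}]}[S]]   [S -> [ S ]]
[{[{}]}[S]] => [{[{}]}[[]]]   [S -> [ ]]

S=>[S]=>[SS]=>[AS]=>[{S}S]=>[{[S]}S]=>[{[A]}S]=>[{[{}]}S]=>[{[{}]}[S]]=>[{[{}]}[[]]]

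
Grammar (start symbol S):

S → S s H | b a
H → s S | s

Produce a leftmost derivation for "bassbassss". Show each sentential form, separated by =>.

S => SsH => basH => bassS => bassSsH => bassSsHsH => bassbasHsH => bassbasssH => bassbassss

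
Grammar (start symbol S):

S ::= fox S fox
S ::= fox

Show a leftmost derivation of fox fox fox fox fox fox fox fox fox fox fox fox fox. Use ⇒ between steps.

S ⇒ fox S fox ⇒ fox fox S fox fox ⇒ fox fox fox S fox fox fox ⇒ fox fox fox fox S fox fox fox fox ⇒ fox fox fox fox fox S fox fox fox fox fox ⇒ fox fox fox fox fox fox S fox fox fox fox fox fox ⇒ fox fox fox fox fox fox fox fox fox fox fox fox fox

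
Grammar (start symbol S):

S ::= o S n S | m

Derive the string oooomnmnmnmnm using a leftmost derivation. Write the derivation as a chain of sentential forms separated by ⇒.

S⇒oSnS⇒ooSnSnS⇒oooSnSnSnS⇒ooooSnSnSnSnS⇒oooomnSnSnSnS⇒oooomnmnSnSnS⇒oooomnmnmnSnS⇒oooomnmnmnmnS⇒oooomnmnmnmnm

S ⇒ oSnS   [S ::= o S n S]
oSnS ⇒ ooSnSnS   [S ::= o S n S]
ooSnSnS ⇒ oooSnSnSnS   [S ::= o S n S]
oooSnSnSnS ⇒ ooooSnSnSnSnS   [S ::= o S n S]
ooooSnSnSnSnS ⇒ oooomnSnSnSnS   [S ::= m]
oooomnSnSnSnS ⇒ oooomnmnSnSnS   [S ::= m]
oooomnmnSnSnS ⇒ oooomnmnmnSnS   [S ::= m]
oooomnmnmnSnS ⇒ oooomnmnmnmnS   [S ::= m]
oooomnmnmnmnS ⇒ oooomnmnmnmnm   [S ::= m]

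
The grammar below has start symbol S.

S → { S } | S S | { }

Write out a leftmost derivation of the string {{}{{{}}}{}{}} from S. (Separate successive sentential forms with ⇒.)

S ⇒ {S} ⇒ {SS} ⇒ {SSS} ⇒ {SSSS} ⇒ {{}SSS} ⇒ {{}{S}SS} ⇒ {{}{{S}}SS} ⇒ {{}{{{}}}SS} ⇒ {{}{{{}}}{}S} ⇒ {{}{{{}}}{}{}}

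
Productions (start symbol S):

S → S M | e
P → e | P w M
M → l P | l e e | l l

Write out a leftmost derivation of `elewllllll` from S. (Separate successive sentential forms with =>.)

S => SM   [S → S M]
SM => SMM   [S → S M]
SMM => SMMM   [S → S M]
SMMM => eMMM   [S → e]
eMMM => elPMM   [M → l P]
elPMM => elPwMMM   [P → P w M]
elPwMMM => elewMMM   [P → e]
elewMMM => elewllMM   [M → l l]
elewllMM => elewllllM   [M → l l]
elewllllM => elewllllll   [M → l l]

S => SM => SMM => SMMM => eMMM => elPMM => elPwMMM => elewMMM => elewllMM => elewllllM => elewllllll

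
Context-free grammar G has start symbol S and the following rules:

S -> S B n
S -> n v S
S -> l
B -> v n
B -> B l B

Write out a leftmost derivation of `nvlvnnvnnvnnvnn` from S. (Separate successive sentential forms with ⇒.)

S⇒SBn⇒SBnBn⇒SBnBnBn⇒SBnBnBnBn⇒nvSBnBnBnBn⇒nvlBnBnBnBn⇒nvlvnnBnBnBn⇒nvlvnnvnnBnBn⇒nvlvnnvnnvnnBn⇒nvlvnnvnnvnnvnn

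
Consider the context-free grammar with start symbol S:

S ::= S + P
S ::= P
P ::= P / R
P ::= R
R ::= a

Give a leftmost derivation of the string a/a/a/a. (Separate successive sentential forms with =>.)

S => P   [S ::= P]
P => P/R   [P ::= P / R]
P/R => P/R/R   [P ::= P / R]
P/R/R => P/R/R/R   [P ::= P / R]
P/R/R/R => R/R/R/R   [P ::= R]
R/R/R/R => a/R/R/R   [R ::= a]
a/R/R/R => a/a/R/R   [R ::= a]
a/a/R/R => a/a/a/R   [R ::= a]
a/a/a/R => a/a/a/a   [R ::= a]

S => P => P/R => P/R/R => P/R/R/R => R/R/R/R => a/R/R/R => a/a/R/R => a/a/a/R => a/a/a/a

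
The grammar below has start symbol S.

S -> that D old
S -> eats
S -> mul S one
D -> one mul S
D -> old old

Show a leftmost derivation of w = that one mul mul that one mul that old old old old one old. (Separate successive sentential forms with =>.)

S => that D old => that one mul S old => that one mul mul S one old => that one mul mul that D old one old => that one mul mul that one mul S old one old => that one mul mul that one mul that D old old one old => that one mul mul that one mul that old old old old one old

S => that D old   [S -> that D old]
that D old => that one mul S old   [D -> one mul S]
that one mul S old => that one mul mul S one old   [S -> mul S one]
that one mul mul S one old => that one mul mul that D old one old   [S -> that D old]
that one mul mul that D old one old => that one mul mul that one mul S old one old   [D -> one mul S]
that one mul mul that one mul S old one old => that one mul mul that one mul that D old old one old   [S -> that D old]
that one mul mul that one mul that D old old one old => that one mul mul that one mul that old old old old one old   [D -> old old]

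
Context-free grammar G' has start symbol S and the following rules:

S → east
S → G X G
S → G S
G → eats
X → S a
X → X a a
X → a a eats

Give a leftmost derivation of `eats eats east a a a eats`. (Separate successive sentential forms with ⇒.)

S ⇒ G S ⇒ eats S ⇒ eats G X G ⇒ eats eats X G ⇒ eats eats X a a G ⇒ eats eats S a a a G ⇒ eats eats east a a a G ⇒ eats eats east a a a eats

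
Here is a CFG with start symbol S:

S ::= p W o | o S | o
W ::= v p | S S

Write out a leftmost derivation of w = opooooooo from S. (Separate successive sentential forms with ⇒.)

S ⇒ oS ⇒ opWo ⇒ opSSo ⇒ opoSSo ⇒ opooSSo ⇒ opoooSSo ⇒ opooooSo ⇒ opoooooSo ⇒ opooooooo

S ⇒ oS   [S ::= o S]
oS ⇒ opWo   [S ::= p W o]
opWo ⇒ opSSo   [W ::= S S]
opSSo ⇒ opoSSo   [S ::= o S]
opoSSo ⇒ opooSSo   [S ::= o S]
opooSSo ⇒ opoooSSo   [S ::= o S]
opoooSSo ⇒ opooooSo   [S ::= o]
opooooSo ⇒ opoooooSo   [S ::= o S]
opoooooSo ⇒ opooooooo   [S ::= o]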